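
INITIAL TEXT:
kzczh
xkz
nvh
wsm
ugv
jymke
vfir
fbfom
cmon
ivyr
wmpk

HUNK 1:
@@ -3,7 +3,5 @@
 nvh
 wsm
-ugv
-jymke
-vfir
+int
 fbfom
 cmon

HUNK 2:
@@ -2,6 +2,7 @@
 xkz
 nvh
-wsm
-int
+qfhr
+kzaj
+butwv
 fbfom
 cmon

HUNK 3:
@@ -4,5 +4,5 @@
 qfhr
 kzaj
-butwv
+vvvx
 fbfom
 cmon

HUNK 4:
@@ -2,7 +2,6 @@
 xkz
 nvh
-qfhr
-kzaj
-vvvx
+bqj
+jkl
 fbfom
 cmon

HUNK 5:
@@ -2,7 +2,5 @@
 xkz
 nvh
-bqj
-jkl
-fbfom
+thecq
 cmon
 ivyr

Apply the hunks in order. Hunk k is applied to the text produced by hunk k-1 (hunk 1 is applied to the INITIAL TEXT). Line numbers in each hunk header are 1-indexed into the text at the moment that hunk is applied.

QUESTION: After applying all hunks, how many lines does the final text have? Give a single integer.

Answer: 7

Derivation:
Hunk 1: at line 3 remove [ugv,jymke,vfir] add [int] -> 9 lines: kzczh xkz nvh wsm int fbfom cmon ivyr wmpk
Hunk 2: at line 2 remove [wsm,int] add [qfhr,kzaj,butwv] -> 10 lines: kzczh xkz nvh qfhr kzaj butwv fbfom cmon ivyr wmpk
Hunk 3: at line 4 remove [butwv] add [vvvx] -> 10 lines: kzczh xkz nvh qfhr kzaj vvvx fbfom cmon ivyr wmpk
Hunk 4: at line 2 remove [qfhr,kzaj,vvvx] add [bqj,jkl] -> 9 lines: kzczh xkz nvh bqj jkl fbfom cmon ivyr wmpk
Hunk 5: at line 2 remove [bqj,jkl,fbfom] add [thecq] -> 7 lines: kzczh xkz nvh thecq cmon ivyr wmpk
Final line count: 7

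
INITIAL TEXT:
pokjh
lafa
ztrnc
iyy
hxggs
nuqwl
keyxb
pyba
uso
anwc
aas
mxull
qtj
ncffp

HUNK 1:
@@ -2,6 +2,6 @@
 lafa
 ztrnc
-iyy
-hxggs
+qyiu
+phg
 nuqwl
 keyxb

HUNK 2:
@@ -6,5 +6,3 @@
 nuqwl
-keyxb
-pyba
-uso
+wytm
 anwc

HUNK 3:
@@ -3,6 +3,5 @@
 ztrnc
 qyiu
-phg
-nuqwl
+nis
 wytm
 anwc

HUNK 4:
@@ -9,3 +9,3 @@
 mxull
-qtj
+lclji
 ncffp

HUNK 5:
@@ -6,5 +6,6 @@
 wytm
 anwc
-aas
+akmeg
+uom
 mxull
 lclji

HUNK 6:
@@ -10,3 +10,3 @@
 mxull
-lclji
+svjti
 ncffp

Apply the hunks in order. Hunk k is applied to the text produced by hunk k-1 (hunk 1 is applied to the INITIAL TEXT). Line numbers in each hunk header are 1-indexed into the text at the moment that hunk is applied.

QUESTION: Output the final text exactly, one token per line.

Answer: pokjh
lafa
ztrnc
qyiu
nis
wytm
anwc
akmeg
uom
mxull
svjti
ncffp

Derivation:
Hunk 1: at line 2 remove [iyy,hxggs] add [qyiu,phg] -> 14 lines: pokjh lafa ztrnc qyiu phg nuqwl keyxb pyba uso anwc aas mxull qtj ncffp
Hunk 2: at line 6 remove [keyxb,pyba,uso] add [wytm] -> 12 lines: pokjh lafa ztrnc qyiu phg nuqwl wytm anwc aas mxull qtj ncffp
Hunk 3: at line 3 remove [phg,nuqwl] add [nis] -> 11 lines: pokjh lafa ztrnc qyiu nis wytm anwc aas mxull qtj ncffp
Hunk 4: at line 9 remove [qtj] add [lclji] -> 11 lines: pokjh lafa ztrnc qyiu nis wytm anwc aas mxull lclji ncffp
Hunk 5: at line 6 remove [aas] add [akmeg,uom] -> 12 lines: pokjh lafa ztrnc qyiu nis wytm anwc akmeg uom mxull lclji ncffp
Hunk 6: at line 10 remove [lclji] add [svjti] -> 12 lines: pokjh lafa ztrnc qyiu nis wytm anwc akmeg uom mxull svjti ncffp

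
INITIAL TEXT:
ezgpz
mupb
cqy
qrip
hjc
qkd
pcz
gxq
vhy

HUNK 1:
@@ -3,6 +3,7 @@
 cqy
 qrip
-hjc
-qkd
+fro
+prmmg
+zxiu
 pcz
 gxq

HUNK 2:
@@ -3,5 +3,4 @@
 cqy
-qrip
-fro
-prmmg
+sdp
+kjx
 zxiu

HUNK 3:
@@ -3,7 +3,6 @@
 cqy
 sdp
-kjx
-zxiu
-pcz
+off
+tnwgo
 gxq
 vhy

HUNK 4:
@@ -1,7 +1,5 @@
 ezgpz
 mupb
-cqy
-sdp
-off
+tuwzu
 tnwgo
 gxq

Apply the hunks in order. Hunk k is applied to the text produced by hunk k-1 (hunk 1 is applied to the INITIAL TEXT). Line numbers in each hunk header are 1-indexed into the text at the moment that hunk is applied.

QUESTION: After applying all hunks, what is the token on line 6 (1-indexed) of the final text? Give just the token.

Hunk 1: at line 3 remove [hjc,qkd] add [fro,prmmg,zxiu] -> 10 lines: ezgpz mupb cqy qrip fro prmmg zxiu pcz gxq vhy
Hunk 2: at line 3 remove [qrip,fro,prmmg] add [sdp,kjx] -> 9 lines: ezgpz mupb cqy sdp kjx zxiu pcz gxq vhy
Hunk 3: at line 3 remove [kjx,zxiu,pcz] add [off,tnwgo] -> 8 lines: ezgpz mupb cqy sdp off tnwgo gxq vhy
Hunk 4: at line 1 remove [cqy,sdp,off] add [tuwzu] -> 6 lines: ezgpz mupb tuwzu tnwgo gxq vhy
Final line 6: vhy

Answer: vhy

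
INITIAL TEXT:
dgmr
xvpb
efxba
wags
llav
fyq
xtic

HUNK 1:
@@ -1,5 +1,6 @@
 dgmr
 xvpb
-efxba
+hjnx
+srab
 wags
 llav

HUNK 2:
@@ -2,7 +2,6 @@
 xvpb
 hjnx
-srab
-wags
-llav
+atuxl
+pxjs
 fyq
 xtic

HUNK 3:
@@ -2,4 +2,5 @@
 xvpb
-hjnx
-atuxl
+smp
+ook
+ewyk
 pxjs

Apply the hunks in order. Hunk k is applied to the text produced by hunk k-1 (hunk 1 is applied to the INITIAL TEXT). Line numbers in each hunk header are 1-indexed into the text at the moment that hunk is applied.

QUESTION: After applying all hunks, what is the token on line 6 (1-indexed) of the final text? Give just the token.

Answer: pxjs

Derivation:
Hunk 1: at line 1 remove [efxba] add [hjnx,srab] -> 8 lines: dgmr xvpb hjnx srab wags llav fyq xtic
Hunk 2: at line 2 remove [srab,wags,llav] add [atuxl,pxjs] -> 7 lines: dgmr xvpb hjnx atuxl pxjs fyq xtic
Hunk 3: at line 2 remove [hjnx,atuxl] add [smp,ook,ewyk] -> 8 lines: dgmr xvpb smp ook ewyk pxjs fyq xtic
Final line 6: pxjs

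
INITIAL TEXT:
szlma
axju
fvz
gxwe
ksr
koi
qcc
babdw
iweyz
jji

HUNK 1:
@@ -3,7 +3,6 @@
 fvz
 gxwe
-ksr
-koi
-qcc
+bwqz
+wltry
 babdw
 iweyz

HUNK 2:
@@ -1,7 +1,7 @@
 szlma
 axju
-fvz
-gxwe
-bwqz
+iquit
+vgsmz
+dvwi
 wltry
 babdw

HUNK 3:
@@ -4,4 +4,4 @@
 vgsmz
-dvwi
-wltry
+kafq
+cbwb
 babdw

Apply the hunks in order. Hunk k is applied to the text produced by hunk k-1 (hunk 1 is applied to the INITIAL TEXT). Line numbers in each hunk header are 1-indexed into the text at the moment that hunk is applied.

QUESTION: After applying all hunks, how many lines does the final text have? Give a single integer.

Answer: 9

Derivation:
Hunk 1: at line 3 remove [ksr,koi,qcc] add [bwqz,wltry] -> 9 lines: szlma axju fvz gxwe bwqz wltry babdw iweyz jji
Hunk 2: at line 1 remove [fvz,gxwe,bwqz] add [iquit,vgsmz,dvwi] -> 9 lines: szlma axju iquit vgsmz dvwi wltry babdw iweyz jji
Hunk 3: at line 4 remove [dvwi,wltry] add [kafq,cbwb] -> 9 lines: szlma axju iquit vgsmz kafq cbwb babdw iweyz jji
Final line count: 9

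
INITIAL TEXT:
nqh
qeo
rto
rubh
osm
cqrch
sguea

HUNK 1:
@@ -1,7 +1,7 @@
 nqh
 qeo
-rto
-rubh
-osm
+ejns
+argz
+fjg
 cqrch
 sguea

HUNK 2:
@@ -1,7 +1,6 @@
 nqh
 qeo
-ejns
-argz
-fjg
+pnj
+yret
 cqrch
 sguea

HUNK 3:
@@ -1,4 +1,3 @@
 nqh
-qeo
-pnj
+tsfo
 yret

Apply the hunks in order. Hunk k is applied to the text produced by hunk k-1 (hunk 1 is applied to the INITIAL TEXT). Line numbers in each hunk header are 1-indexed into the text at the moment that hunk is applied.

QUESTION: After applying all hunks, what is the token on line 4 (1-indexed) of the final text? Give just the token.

Answer: cqrch

Derivation:
Hunk 1: at line 1 remove [rto,rubh,osm] add [ejns,argz,fjg] -> 7 lines: nqh qeo ejns argz fjg cqrch sguea
Hunk 2: at line 1 remove [ejns,argz,fjg] add [pnj,yret] -> 6 lines: nqh qeo pnj yret cqrch sguea
Hunk 3: at line 1 remove [qeo,pnj] add [tsfo] -> 5 lines: nqh tsfo yret cqrch sguea
Final line 4: cqrch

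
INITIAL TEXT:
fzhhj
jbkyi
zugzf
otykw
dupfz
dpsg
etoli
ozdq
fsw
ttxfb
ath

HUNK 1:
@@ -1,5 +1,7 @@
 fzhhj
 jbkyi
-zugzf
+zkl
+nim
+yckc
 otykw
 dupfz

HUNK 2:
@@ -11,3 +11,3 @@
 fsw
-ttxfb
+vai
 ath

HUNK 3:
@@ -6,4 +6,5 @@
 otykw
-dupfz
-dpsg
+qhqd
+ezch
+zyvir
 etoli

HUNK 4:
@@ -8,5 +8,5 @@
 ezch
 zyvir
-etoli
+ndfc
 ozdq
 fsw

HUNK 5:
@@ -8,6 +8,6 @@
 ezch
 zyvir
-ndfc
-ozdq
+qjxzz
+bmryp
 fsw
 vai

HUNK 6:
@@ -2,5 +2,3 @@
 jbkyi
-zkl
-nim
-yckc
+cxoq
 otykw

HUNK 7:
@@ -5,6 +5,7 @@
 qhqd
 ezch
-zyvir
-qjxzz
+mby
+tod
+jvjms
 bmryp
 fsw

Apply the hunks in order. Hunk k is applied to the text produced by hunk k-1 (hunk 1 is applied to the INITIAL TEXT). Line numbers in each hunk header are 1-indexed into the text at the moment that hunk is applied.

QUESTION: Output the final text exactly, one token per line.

Answer: fzhhj
jbkyi
cxoq
otykw
qhqd
ezch
mby
tod
jvjms
bmryp
fsw
vai
ath

Derivation:
Hunk 1: at line 1 remove [zugzf] add [zkl,nim,yckc] -> 13 lines: fzhhj jbkyi zkl nim yckc otykw dupfz dpsg etoli ozdq fsw ttxfb ath
Hunk 2: at line 11 remove [ttxfb] add [vai] -> 13 lines: fzhhj jbkyi zkl nim yckc otykw dupfz dpsg etoli ozdq fsw vai ath
Hunk 3: at line 6 remove [dupfz,dpsg] add [qhqd,ezch,zyvir] -> 14 lines: fzhhj jbkyi zkl nim yckc otykw qhqd ezch zyvir etoli ozdq fsw vai ath
Hunk 4: at line 8 remove [etoli] add [ndfc] -> 14 lines: fzhhj jbkyi zkl nim yckc otykw qhqd ezch zyvir ndfc ozdq fsw vai ath
Hunk 5: at line 8 remove [ndfc,ozdq] add [qjxzz,bmryp] -> 14 lines: fzhhj jbkyi zkl nim yckc otykw qhqd ezch zyvir qjxzz bmryp fsw vai ath
Hunk 6: at line 2 remove [zkl,nim,yckc] add [cxoq] -> 12 lines: fzhhj jbkyi cxoq otykw qhqd ezch zyvir qjxzz bmryp fsw vai ath
Hunk 7: at line 5 remove [zyvir,qjxzz] add [mby,tod,jvjms] -> 13 lines: fzhhj jbkyi cxoq otykw qhqd ezch mby tod jvjms bmryp fsw vai ath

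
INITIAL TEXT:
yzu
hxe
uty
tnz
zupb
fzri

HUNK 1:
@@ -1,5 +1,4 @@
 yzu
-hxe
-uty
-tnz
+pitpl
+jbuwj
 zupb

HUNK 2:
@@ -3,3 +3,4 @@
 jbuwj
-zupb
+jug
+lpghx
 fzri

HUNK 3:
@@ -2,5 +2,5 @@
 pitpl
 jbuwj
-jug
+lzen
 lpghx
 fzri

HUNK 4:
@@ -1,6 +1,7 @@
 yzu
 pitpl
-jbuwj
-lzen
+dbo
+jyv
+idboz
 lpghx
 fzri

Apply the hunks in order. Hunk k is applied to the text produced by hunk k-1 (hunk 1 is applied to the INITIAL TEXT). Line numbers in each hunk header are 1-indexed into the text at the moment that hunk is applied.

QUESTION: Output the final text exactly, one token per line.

Hunk 1: at line 1 remove [hxe,uty,tnz] add [pitpl,jbuwj] -> 5 lines: yzu pitpl jbuwj zupb fzri
Hunk 2: at line 3 remove [zupb] add [jug,lpghx] -> 6 lines: yzu pitpl jbuwj jug lpghx fzri
Hunk 3: at line 2 remove [jug] add [lzen] -> 6 lines: yzu pitpl jbuwj lzen lpghx fzri
Hunk 4: at line 1 remove [jbuwj,lzen] add [dbo,jyv,idboz] -> 7 lines: yzu pitpl dbo jyv idboz lpghx fzri

Answer: yzu
pitpl
dbo
jyv
idboz
lpghx
fzri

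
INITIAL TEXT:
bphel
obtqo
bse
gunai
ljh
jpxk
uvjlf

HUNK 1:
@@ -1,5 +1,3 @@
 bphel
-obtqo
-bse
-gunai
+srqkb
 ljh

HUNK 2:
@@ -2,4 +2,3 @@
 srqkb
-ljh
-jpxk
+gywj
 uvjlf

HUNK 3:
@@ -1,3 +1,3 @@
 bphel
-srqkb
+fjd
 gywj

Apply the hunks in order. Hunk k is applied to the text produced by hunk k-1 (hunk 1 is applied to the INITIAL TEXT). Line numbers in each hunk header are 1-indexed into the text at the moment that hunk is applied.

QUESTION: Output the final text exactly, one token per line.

Answer: bphel
fjd
gywj
uvjlf

Derivation:
Hunk 1: at line 1 remove [obtqo,bse,gunai] add [srqkb] -> 5 lines: bphel srqkb ljh jpxk uvjlf
Hunk 2: at line 2 remove [ljh,jpxk] add [gywj] -> 4 lines: bphel srqkb gywj uvjlf
Hunk 3: at line 1 remove [srqkb] add [fjd] -> 4 lines: bphel fjd gywj uvjlf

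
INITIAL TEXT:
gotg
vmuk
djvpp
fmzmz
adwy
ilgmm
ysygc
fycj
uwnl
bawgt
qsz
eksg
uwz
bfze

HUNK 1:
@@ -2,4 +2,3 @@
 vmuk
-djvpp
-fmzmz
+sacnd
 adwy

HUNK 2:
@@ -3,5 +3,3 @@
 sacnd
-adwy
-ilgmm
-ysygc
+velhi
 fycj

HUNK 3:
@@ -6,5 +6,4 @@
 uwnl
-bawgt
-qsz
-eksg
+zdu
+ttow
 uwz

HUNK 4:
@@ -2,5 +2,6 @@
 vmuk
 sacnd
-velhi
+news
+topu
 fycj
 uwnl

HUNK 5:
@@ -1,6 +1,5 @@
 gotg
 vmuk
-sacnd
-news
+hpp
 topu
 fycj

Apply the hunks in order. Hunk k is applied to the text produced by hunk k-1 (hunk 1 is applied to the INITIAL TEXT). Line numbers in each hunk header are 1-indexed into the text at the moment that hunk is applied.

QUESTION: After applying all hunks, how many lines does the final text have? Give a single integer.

Hunk 1: at line 2 remove [djvpp,fmzmz] add [sacnd] -> 13 lines: gotg vmuk sacnd adwy ilgmm ysygc fycj uwnl bawgt qsz eksg uwz bfze
Hunk 2: at line 3 remove [adwy,ilgmm,ysygc] add [velhi] -> 11 lines: gotg vmuk sacnd velhi fycj uwnl bawgt qsz eksg uwz bfze
Hunk 3: at line 6 remove [bawgt,qsz,eksg] add [zdu,ttow] -> 10 lines: gotg vmuk sacnd velhi fycj uwnl zdu ttow uwz bfze
Hunk 4: at line 2 remove [velhi] add [news,topu] -> 11 lines: gotg vmuk sacnd news topu fycj uwnl zdu ttow uwz bfze
Hunk 5: at line 1 remove [sacnd,news] add [hpp] -> 10 lines: gotg vmuk hpp topu fycj uwnl zdu ttow uwz bfze
Final line count: 10

Answer: 10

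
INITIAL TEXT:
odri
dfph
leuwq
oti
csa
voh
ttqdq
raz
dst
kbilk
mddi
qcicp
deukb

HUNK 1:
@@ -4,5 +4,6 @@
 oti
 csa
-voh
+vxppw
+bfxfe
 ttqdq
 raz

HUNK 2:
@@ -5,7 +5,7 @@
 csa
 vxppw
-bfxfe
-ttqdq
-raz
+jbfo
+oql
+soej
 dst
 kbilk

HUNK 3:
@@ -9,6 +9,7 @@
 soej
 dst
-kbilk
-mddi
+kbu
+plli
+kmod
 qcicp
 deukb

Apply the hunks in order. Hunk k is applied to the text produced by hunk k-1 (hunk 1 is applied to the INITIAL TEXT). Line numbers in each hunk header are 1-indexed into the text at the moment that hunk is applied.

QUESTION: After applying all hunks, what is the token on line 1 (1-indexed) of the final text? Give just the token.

Hunk 1: at line 4 remove [voh] add [vxppw,bfxfe] -> 14 lines: odri dfph leuwq oti csa vxppw bfxfe ttqdq raz dst kbilk mddi qcicp deukb
Hunk 2: at line 5 remove [bfxfe,ttqdq,raz] add [jbfo,oql,soej] -> 14 lines: odri dfph leuwq oti csa vxppw jbfo oql soej dst kbilk mddi qcicp deukb
Hunk 3: at line 9 remove [kbilk,mddi] add [kbu,plli,kmod] -> 15 lines: odri dfph leuwq oti csa vxppw jbfo oql soej dst kbu plli kmod qcicp deukb
Final line 1: odri

Answer: odri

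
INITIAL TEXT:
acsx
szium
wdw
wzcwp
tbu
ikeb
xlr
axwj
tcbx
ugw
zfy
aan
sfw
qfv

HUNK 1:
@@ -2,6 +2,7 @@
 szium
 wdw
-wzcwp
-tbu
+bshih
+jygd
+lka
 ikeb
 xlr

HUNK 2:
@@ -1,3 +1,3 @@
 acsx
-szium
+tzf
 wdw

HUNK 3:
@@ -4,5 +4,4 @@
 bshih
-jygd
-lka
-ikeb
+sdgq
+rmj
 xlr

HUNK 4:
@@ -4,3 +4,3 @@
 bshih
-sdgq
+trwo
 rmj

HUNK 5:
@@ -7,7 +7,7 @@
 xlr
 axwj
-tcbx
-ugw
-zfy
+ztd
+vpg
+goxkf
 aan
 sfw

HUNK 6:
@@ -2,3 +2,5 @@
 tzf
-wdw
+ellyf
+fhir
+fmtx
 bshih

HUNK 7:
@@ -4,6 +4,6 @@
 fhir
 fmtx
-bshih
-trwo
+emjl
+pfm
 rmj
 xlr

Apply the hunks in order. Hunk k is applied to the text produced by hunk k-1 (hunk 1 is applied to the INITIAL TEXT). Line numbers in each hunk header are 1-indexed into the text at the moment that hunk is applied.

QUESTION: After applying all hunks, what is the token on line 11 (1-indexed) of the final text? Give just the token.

Hunk 1: at line 2 remove [wzcwp,tbu] add [bshih,jygd,lka] -> 15 lines: acsx szium wdw bshih jygd lka ikeb xlr axwj tcbx ugw zfy aan sfw qfv
Hunk 2: at line 1 remove [szium] add [tzf] -> 15 lines: acsx tzf wdw bshih jygd lka ikeb xlr axwj tcbx ugw zfy aan sfw qfv
Hunk 3: at line 4 remove [jygd,lka,ikeb] add [sdgq,rmj] -> 14 lines: acsx tzf wdw bshih sdgq rmj xlr axwj tcbx ugw zfy aan sfw qfv
Hunk 4: at line 4 remove [sdgq] add [trwo] -> 14 lines: acsx tzf wdw bshih trwo rmj xlr axwj tcbx ugw zfy aan sfw qfv
Hunk 5: at line 7 remove [tcbx,ugw,zfy] add [ztd,vpg,goxkf] -> 14 lines: acsx tzf wdw bshih trwo rmj xlr axwj ztd vpg goxkf aan sfw qfv
Hunk 6: at line 2 remove [wdw] add [ellyf,fhir,fmtx] -> 16 lines: acsx tzf ellyf fhir fmtx bshih trwo rmj xlr axwj ztd vpg goxkf aan sfw qfv
Hunk 7: at line 4 remove [bshih,trwo] add [emjl,pfm] -> 16 lines: acsx tzf ellyf fhir fmtx emjl pfm rmj xlr axwj ztd vpg goxkf aan sfw qfv
Final line 11: ztd

Answer: ztd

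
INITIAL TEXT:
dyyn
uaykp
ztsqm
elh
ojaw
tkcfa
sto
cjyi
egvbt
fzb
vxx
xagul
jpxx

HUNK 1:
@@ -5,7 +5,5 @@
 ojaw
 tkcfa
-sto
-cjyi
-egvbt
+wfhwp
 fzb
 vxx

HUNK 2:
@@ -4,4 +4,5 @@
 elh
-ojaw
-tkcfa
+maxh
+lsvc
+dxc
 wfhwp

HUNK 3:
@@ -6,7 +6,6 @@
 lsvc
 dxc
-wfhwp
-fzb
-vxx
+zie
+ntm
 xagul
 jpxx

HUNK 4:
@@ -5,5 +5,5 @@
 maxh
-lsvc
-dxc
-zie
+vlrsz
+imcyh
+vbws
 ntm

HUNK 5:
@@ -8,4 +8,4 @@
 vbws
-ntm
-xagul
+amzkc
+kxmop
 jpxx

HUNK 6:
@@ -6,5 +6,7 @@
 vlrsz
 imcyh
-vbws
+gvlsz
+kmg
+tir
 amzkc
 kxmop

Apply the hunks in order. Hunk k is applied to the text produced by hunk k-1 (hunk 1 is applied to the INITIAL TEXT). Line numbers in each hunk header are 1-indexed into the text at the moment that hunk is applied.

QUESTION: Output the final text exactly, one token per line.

Hunk 1: at line 5 remove [sto,cjyi,egvbt] add [wfhwp] -> 11 lines: dyyn uaykp ztsqm elh ojaw tkcfa wfhwp fzb vxx xagul jpxx
Hunk 2: at line 4 remove [ojaw,tkcfa] add [maxh,lsvc,dxc] -> 12 lines: dyyn uaykp ztsqm elh maxh lsvc dxc wfhwp fzb vxx xagul jpxx
Hunk 3: at line 6 remove [wfhwp,fzb,vxx] add [zie,ntm] -> 11 lines: dyyn uaykp ztsqm elh maxh lsvc dxc zie ntm xagul jpxx
Hunk 4: at line 5 remove [lsvc,dxc,zie] add [vlrsz,imcyh,vbws] -> 11 lines: dyyn uaykp ztsqm elh maxh vlrsz imcyh vbws ntm xagul jpxx
Hunk 5: at line 8 remove [ntm,xagul] add [amzkc,kxmop] -> 11 lines: dyyn uaykp ztsqm elh maxh vlrsz imcyh vbws amzkc kxmop jpxx
Hunk 6: at line 6 remove [vbws] add [gvlsz,kmg,tir] -> 13 lines: dyyn uaykp ztsqm elh maxh vlrsz imcyh gvlsz kmg tir amzkc kxmop jpxx

Answer: dyyn
uaykp
ztsqm
elh
maxh
vlrsz
imcyh
gvlsz
kmg
tir
amzkc
kxmop
jpxx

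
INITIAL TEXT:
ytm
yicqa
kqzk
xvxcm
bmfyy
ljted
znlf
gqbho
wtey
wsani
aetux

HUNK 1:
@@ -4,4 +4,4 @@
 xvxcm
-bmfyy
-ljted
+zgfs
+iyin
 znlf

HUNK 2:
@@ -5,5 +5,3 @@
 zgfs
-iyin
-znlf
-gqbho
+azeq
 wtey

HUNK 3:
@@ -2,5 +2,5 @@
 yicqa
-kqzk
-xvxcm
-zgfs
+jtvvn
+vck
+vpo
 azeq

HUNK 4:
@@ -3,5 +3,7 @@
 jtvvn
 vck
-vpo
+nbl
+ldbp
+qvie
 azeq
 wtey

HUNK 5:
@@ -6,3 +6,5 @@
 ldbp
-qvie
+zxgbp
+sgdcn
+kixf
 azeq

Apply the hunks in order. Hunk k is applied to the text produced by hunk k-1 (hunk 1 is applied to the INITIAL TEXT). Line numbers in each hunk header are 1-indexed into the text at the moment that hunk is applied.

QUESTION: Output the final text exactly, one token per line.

Hunk 1: at line 4 remove [bmfyy,ljted] add [zgfs,iyin] -> 11 lines: ytm yicqa kqzk xvxcm zgfs iyin znlf gqbho wtey wsani aetux
Hunk 2: at line 5 remove [iyin,znlf,gqbho] add [azeq] -> 9 lines: ytm yicqa kqzk xvxcm zgfs azeq wtey wsani aetux
Hunk 3: at line 2 remove [kqzk,xvxcm,zgfs] add [jtvvn,vck,vpo] -> 9 lines: ytm yicqa jtvvn vck vpo azeq wtey wsani aetux
Hunk 4: at line 3 remove [vpo] add [nbl,ldbp,qvie] -> 11 lines: ytm yicqa jtvvn vck nbl ldbp qvie azeq wtey wsani aetux
Hunk 5: at line 6 remove [qvie] add [zxgbp,sgdcn,kixf] -> 13 lines: ytm yicqa jtvvn vck nbl ldbp zxgbp sgdcn kixf azeq wtey wsani aetux

Answer: ytm
yicqa
jtvvn
vck
nbl
ldbp
zxgbp
sgdcn
kixf
azeq
wtey
wsani
aetux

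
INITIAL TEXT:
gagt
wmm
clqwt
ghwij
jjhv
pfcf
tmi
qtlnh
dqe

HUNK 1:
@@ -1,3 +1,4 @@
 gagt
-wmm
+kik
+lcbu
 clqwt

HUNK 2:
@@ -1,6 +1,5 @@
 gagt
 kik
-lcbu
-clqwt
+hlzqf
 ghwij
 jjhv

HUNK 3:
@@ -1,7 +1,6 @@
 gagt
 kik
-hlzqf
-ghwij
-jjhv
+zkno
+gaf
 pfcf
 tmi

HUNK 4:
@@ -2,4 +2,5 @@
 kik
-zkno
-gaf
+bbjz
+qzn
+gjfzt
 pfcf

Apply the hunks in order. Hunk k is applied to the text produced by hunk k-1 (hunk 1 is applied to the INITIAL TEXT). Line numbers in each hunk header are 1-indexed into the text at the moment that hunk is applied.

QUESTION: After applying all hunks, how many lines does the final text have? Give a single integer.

Answer: 9

Derivation:
Hunk 1: at line 1 remove [wmm] add [kik,lcbu] -> 10 lines: gagt kik lcbu clqwt ghwij jjhv pfcf tmi qtlnh dqe
Hunk 2: at line 1 remove [lcbu,clqwt] add [hlzqf] -> 9 lines: gagt kik hlzqf ghwij jjhv pfcf tmi qtlnh dqe
Hunk 3: at line 1 remove [hlzqf,ghwij,jjhv] add [zkno,gaf] -> 8 lines: gagt kik zkno gaf pfcf tmi qtlnh dqe
Hunk 4: at line 2 remove [zkno,gaf] add [bbjz,qzn,gjfzt] -> 9 lines: gagt kik bbjz qzn gjfzt pfcf tmi qtlnh dqe
Final line count: 9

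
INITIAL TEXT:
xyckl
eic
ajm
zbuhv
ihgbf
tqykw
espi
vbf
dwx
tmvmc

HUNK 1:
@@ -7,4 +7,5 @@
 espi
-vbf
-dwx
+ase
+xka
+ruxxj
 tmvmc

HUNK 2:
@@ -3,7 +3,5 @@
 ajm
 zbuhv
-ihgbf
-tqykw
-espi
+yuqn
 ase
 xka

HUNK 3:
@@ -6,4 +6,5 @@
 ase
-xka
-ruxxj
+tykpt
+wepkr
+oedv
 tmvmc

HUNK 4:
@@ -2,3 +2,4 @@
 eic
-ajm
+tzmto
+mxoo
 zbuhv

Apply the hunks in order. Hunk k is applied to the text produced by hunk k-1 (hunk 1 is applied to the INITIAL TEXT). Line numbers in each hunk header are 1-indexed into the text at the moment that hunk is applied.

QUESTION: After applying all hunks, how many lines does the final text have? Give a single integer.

Hunk 1: at line 7 remove [vbf,dwx] add [ase,xka,ruxxj] -> 11 lines: xyckl eic ajm zbuhv ihgbf tqykw espi ase xka ruxxj tmvmc
Hunk 2: at line 3 remove [ihgbf,tqykw,espi] add [yuqn] -> 9 lines: xyckl eic ajm zbuhv yuqn ase xka ruxxj tmvmc
Hunk 3: at line 6 remove [xka,ruxxj] add [tykpt,wepkr,oedv] -> 10 lines: xyckl eic ajm zbuhv yuqn ase tykpt wepkr oedv tmvmc
Hunk 4: at line 2 remove [ajm] add [tzmto,mxoo] -> 11 lines: xyckl eic tzmto mxoo zbuhv yuqn ase tykpt wepkr oedv tmvmc
Final line count: 11

Answer: 11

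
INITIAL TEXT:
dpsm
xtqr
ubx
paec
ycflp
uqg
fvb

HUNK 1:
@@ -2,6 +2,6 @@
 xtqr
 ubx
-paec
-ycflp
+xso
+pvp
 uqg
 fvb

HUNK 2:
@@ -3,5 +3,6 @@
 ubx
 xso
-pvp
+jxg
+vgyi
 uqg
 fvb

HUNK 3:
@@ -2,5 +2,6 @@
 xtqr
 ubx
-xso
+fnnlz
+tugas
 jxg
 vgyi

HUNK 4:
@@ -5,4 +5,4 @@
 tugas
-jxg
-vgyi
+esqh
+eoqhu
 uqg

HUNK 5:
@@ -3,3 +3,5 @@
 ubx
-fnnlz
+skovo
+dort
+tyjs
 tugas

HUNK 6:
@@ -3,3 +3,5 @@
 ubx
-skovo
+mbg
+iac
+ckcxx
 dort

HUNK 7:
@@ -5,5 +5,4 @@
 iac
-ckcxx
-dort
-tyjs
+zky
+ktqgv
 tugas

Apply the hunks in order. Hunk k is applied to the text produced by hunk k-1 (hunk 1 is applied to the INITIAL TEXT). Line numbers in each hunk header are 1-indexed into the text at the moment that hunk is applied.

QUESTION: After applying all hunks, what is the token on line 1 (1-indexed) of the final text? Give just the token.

Hunk 1: at line 2 remove [paec,ycflp] add [xso,pvp] -> 7 lines: dpsm xtqr ubx xso pvp uqg fvb
Hunk 2: at line 3 remove [pvp] add [jxg,vgyi] -> 8 lines: dpsm xtqr ubx xso jxg vgyi uqg fvb
Hunk 3: at line 2 remove [xso] add [fnnlz,tugas] -> 9 lines: dpsm xtqr ubx fnnlz tugas jxg vgyi uqg fvb
Hunk 4: at line 5 remove [jxg,vgyi] add [esqh,eoqhu] -> 9 lines: dpsm xtqr ubx fnnlz tugas esqh eoqhu uqg fvb
Hunk 5: at line 3 remove [fnnlz] add [skovo,dort,tyjs] -> 11 lines: dpsm xtqr ubx skovo dort tyjs tugas esqh eoqhu uqg fvb
Hunk 6: at line 3 remove [skovo] add [mbg,iac,ckcxx] -> 13 lines: dpsm xtqr ubx mbg iac ckcxx dort tyjs tugas esqh eoqhu uqg fvb
Hunk 7: at line 5 remove [ckcxx,dort,tyjs] add [zky,ktqgv] -> 12 lines: dpsm xtqr ubx mbg iac zky ktqgv tugas esqh eoqhu uqg fvb
Final line 1: dpsm

Answer: dpsm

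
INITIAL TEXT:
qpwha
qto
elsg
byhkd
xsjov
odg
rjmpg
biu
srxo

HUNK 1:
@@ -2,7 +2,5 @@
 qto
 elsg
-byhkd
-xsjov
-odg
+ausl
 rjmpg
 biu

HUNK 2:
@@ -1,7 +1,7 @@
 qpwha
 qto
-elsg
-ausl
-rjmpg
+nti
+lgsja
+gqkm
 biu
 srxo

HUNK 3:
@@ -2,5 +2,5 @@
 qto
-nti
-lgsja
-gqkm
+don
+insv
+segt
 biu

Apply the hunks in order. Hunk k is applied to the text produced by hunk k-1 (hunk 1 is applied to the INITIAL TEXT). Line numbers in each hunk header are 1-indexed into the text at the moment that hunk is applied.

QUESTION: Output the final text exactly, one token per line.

Hunk 1: at line 2 remove [byhkd,xsjov,odg] add [ausl] -> 7 lines: qpwha qto elsg ausl rjmpg biu srxo
Hunk 2: at line 1 remove [elsg,ausl,rjmpg] add [nti,lgsja,gqkm] -> 7 lines: qpwha qto nti lgsja gqkm biu srxo
Hunk 3: at line 2 remove [nti,lgsja,gqkm] add [don,insv,segt] -> 7 lines: qpwha qto don insv segt biu srxo

Answer: qpwha
qto
don
insv
segt
biu
srxo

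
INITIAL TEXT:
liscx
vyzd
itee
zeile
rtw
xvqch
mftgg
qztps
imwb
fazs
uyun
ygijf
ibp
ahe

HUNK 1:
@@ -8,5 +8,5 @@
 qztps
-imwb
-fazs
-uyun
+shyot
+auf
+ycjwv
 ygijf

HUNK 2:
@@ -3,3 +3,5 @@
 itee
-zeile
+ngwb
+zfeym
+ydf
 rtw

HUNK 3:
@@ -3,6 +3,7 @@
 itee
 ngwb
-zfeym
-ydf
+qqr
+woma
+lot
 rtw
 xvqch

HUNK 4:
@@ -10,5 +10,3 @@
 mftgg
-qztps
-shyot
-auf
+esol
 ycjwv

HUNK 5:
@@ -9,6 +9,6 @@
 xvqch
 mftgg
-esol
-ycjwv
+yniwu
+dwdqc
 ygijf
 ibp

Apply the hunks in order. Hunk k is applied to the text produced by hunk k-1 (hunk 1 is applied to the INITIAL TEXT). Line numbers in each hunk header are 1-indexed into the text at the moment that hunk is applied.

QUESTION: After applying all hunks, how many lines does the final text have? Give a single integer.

Answer: 15

Derivation:
Hunk 1: at line 8 remove [imwb,fazs,uyun] add [shyot,auf,ycjwv] -> 14 lines: liscx vyzd itee zeile rtw xvqch mftgg qztps shyot auf ycjwv ygijf ibp ahe
Hunk 2: at line 3 remove [zeile] add [ngwb,zfeym,ydf] -> 16 lines: liscx vyzd itee ngwb zfeym ydf rtw xvqch mftgg qztps shyot auf ycjwv ygijf ibp ahe
Hunk 3: at line 3 remove [zfeym,ydf] add [qqr,woma,lot] -> 17 lines: liscx vyzd itee ngwb qqr woma lot rtw xvqch mftgg qztps shyot auf ycjwv ygijf ibp ahe
Hunk 4: at line 10 remove [qztps,shyot,auf] add [esol] -> 15 lines: liscx vyzd itee ngwb qqr woma lot rtw xvqch mftgg esol ycjwv ygijf ibp ahe
Hunk 5: at line 9 remove [esol,ycjwv] add [yniwu,dwdqc] -> 15 lines: liscx vyzd itee ngwb qqr woma lot rtw xvqch mftgg yniwu dwdqc ygijf ibp ahe
Final line count: 15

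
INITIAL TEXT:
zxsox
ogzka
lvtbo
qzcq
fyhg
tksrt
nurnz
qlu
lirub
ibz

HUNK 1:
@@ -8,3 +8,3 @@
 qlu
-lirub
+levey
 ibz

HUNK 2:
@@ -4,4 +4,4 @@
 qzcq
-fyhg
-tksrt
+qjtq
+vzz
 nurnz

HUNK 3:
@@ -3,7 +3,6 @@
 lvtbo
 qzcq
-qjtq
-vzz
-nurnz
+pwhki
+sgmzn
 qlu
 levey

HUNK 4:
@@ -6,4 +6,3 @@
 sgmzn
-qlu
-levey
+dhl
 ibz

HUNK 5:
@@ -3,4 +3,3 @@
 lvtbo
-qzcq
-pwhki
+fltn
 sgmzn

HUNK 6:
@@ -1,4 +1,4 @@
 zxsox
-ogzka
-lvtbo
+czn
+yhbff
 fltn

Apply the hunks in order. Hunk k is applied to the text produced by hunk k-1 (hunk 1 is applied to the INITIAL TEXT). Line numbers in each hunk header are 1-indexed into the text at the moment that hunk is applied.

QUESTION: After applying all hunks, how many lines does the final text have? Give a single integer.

Answer: 7

Derivation:
Hunk 1: at line 8 remove [lirub] add [levey] -> 10 lines: zxsox ogzka lvtbo qzcq fyhg tksrt nurnz qlu levey ibz
Hunk 2: at line 4 remove [fyhg,tksrt] add [qjtq,vzz] -> 10 lines: zxsox ogzka lvtbo qzcq qjtq vzz nurnz qlu levey ibz
Hunk 3: at line 3 remove [qjtq,vzz,nurnz] add [pwhki,sgmzn] -> 9 lines: zxsox ogzka lvtbo qzcq pwhki sgmzn qlu levey ibz
Hunk 4: at line 6 remove [qlu,levey] add [dhl] -> 8 lines: zxsox ogzka lvtbo qzcq pwhki sgmzn dhl ibz
Hunk 5: at line 3 remove [qzcq,pwhki] add [fltn] -> 7 lines: zxsox ogzka lvtbo fltn sgmzn dhl ibz
Hunk 6: at line 1 remove [ogzka,lvtbo] add [czn,yhbff] -> 7 lines: zxsox czn yhbff fltn sgmzn dhl ibz
Final line count: 7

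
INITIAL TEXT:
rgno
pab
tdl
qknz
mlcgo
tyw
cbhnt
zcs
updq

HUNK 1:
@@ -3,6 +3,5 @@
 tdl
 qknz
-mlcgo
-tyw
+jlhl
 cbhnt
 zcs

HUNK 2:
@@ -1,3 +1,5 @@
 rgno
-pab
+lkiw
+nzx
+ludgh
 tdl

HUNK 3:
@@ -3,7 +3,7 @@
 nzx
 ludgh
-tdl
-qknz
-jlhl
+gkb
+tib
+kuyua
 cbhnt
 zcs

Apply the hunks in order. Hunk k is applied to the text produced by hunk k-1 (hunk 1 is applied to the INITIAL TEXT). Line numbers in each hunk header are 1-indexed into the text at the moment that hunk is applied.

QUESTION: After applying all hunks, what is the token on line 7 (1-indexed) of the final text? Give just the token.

Answer: kuyua

Derivation:
Hunk 1: at line 3 remove [mlcgo,tyw] add [jlhl] -> 8 lines: rgno pab tdl qknz jlhl cbhnt zcs updq
Hunk 2: at line 1 remove [pab] add [lkiw,nzx,ludgh] -> 10 lines: rgno lkiw nzx ludgh tdl qknz jlhl cbhnt zcs updq
Hunk 3: at line 3 remove [tdl,qknz,jlhl] add [gkb,tib,kuyua] -> 10 lines: rgno lkiw nzx ludgh gkb tib kuyua cbhnt zcs updq
Final line 7: kuyua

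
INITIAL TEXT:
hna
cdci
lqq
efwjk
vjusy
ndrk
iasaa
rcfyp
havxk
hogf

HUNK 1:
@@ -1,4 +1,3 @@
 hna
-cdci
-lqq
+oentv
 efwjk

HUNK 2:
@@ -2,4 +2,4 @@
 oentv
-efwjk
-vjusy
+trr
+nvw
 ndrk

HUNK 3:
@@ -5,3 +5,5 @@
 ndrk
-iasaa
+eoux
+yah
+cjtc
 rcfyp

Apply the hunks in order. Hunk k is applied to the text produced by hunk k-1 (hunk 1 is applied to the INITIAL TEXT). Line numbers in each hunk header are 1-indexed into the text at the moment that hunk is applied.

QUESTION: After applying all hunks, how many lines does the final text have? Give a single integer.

Hunk 1: at line 1 remove [cdci,lqq] add [oentv] -> 9 lines: hna oentv efwjk vjusy ndrk iasaa rcfyp havxk hogf
Hunk 2: at line 2 remove [efwjk,vjusy] add [trr,nvw] -> 9 lines: hna oentv trr nvw ndrk iasaa rcfyp havxk hogf
Hunk 3: at line 5 remove [iasaa] add [eoux,yah,cjtc] -> 11 lines: hna oentv trr nvw ndrk eoux yah cjtc rcfyp havxk hogf
Final line count: 11

Answer: 11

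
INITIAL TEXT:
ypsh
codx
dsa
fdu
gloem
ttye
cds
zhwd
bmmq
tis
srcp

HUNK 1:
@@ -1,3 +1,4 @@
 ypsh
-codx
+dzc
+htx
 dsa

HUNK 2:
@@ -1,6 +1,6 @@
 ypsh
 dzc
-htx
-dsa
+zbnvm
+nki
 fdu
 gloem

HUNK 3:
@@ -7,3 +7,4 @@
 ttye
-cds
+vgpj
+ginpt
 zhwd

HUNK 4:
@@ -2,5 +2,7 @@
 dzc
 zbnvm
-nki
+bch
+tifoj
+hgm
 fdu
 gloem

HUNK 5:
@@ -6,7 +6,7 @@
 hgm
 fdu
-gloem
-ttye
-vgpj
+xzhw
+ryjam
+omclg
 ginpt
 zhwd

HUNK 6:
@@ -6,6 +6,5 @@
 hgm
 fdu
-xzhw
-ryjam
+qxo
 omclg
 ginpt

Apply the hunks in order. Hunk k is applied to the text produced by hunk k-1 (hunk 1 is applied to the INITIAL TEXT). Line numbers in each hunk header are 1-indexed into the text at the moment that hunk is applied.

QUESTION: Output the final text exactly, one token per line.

Hunk 1: at line 1 remove [codx] add [dzc,htx] -> 12 lines: ypsh dzc htx dsa fdu gloem ttye cds zhwd bmmq tis srcp
Hunk 2: at line 1 remove [htx,dsa] add [zbnvm,nki] -> 12 lines: ypsh dzc zbnvm nki fdu gloem ttye cds zhwd bmmq tis srcp
Hunk 3: at line 7 remove [cds] add [vgpj,ginpt] -> 13 lines: ypsh dzc zbnvm nki fdu gloem ttye vgpj ginpt zhwd bmmq tis srcp
Hunk 4: at line 2 remove [nki] add [bch,tifoj,hgm] -> 15 lines: ypsh dzc zbnvm bch tifoj hgm fdu gloem ttye vgpj ginpt zhwd bmmq tis srcp
Hunk 5: at line 6 remove [gloem,ttye,vgpj] add [xzhw,ryjam,omclg] -> 15 lines: ypsh dzc zbnvm bch tifoj hgm fdu xzhw ryjam omclg ginpt zhwd bmmq tis srcp
Hunk 6: at line 6 remove [xzhw,ryjam] add [qxo] -> 14 lines: ypsh dzc zbnvm bch tifoj hgm fdu qxo omclg ginpt zhwd bmmq tis srcp

Answer: ypsh
dzc
zbnvm
bch
tifoj
hgm
fdu
qxo
omclg
ginpt
zhwd
bmmq
tis
srcp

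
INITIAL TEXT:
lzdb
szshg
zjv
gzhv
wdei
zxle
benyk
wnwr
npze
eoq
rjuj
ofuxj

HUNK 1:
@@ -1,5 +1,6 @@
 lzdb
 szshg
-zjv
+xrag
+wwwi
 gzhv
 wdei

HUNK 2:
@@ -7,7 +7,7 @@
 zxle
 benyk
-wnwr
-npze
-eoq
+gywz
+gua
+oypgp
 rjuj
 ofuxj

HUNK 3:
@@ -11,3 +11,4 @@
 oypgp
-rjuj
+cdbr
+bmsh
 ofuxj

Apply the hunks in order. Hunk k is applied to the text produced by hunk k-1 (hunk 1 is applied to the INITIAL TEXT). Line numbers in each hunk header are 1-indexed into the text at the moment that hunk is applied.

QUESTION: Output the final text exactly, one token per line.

Hunk 1: at line 1 remove [zjv] add [xrag,wwwi] -> 13 lines: lzdb szshg xrag wwwi gzhv wdei zxle benyk wnwr npze eoq rjuj ofuxj
Hunk 2: at line 7 remove [wnwr,npze,eoq] add [gywz,gua,oypgp] -> 13 lines: lzdb szshg xrag wwwi gzhv wdei zxle benyk gywz gua oypgp rjuj ofuxj
Hunk 3: at line 11 remove [rjuj] add [cdbr,bmsh] -> 14 lines: lzdb szshg xrag wwwi gzhv wdei zxle benyk gywz gua oypgp cdbr bmsh ofuxj

Answer: lzdb
szshg
xrag
wwwi
gzhv
wdei
zxle
benyk
gywz
gua
oypgp
cdbr
bmsh
ofuxj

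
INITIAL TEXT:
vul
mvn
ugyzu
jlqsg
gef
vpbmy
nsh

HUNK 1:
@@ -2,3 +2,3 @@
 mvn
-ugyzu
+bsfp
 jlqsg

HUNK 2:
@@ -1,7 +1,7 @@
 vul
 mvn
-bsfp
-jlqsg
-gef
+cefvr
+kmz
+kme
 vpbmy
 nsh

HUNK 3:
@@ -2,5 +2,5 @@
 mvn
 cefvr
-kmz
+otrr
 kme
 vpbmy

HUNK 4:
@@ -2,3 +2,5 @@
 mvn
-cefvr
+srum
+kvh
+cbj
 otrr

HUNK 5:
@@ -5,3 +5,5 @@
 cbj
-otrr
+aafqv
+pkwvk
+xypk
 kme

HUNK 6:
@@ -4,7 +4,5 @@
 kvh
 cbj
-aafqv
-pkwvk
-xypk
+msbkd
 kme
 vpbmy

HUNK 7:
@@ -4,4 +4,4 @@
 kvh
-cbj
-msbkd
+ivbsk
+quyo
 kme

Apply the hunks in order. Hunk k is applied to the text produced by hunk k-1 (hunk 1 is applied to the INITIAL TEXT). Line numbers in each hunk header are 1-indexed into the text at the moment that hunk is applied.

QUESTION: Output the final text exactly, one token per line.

Answer: vul
mvn
srum
kvh
ivbsk
quyo
kme
vpbmy
nsh

Derivation:
Hunk 1: at line 2 remove [ugyzu] add [bsfp] -> 7 lines: vul mvn bsfp jlqsg gef vpbmy nsh
Hunk 2: at line 1 remove [bsfp,jlqsg,gef] add [cefvr,kmz,kme] -> 7 lines: vul mvn cefvr kmz kme vpbmy nsh
Hunk 3: at line 2 remove [kmz] add [otrr] -> 7 lines: vul mvn cefvr otrr kme vpbmy nsh
Hunk 4: at line 2 remove [cefvr] add [srum,kvh,cbj] -> 9 lines: vul mvn srum kvh cbj otrr kme vpbmy nsh
Hunk 5: at line 5 remove [otrr] add [aafqv,pkwvk,xypk] -> 11 lines: vul mvn srum kvh cbj aafqv pkwvk xypk kme vpbmy nsh
Hunk 6: at line 4 remove [aafqv,pkwvk,xypk] add [msbkd] -> 9 lines: vul mvn srum kvh cbj msbkd kme vpbmy nsh
Hunk 7: at line 4 remove [cbj,msbkd] add [ivbsk,quyo] -> 9 lines: vul mvn srum kvh ivbsk quyo kme vpbmy nsh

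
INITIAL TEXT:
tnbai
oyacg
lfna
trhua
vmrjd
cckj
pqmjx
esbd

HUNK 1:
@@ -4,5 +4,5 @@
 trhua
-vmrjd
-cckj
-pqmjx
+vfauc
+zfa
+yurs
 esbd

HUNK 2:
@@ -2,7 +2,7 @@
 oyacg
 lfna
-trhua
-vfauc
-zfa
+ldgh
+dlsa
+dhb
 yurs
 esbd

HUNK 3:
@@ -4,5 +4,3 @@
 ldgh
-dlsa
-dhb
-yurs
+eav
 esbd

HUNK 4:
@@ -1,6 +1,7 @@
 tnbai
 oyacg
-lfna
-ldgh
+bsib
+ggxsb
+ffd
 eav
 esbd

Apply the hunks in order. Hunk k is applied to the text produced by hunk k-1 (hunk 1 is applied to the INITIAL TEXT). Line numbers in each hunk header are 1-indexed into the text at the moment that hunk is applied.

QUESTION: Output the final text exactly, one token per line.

Answer: tnbai
oyacg
bsib
ggxsb
ffd
eav
esbd

Derivation:
Hunk 1: at line 4 remove [vmrjd,cckj,pqmjx] add [vfauc,zfa,yurs] -> 8 lines: tnbai oyacg lfna trhua vfauc zfa yurs esbd
Hunk 2: at line 2 remove [trhua,vfauc,zfa] add [ldgh,dlsa,dhb] -> 8 lines: tnbai oyacg lfna ldgh dlsa dhb yurs esbd
Hunk 3: at line 4 remove [dlsa,dhb,yurs] add [eav] -> 6 lines: tnbai oyacg lfna ldgh eav esbd
Hunk 4: at line 1 remove [lfna,ldgh] add [bsib,ggxsb,ffd] -> 7 lines: tnbai oyacg bsib ggxsb ffd eav esbd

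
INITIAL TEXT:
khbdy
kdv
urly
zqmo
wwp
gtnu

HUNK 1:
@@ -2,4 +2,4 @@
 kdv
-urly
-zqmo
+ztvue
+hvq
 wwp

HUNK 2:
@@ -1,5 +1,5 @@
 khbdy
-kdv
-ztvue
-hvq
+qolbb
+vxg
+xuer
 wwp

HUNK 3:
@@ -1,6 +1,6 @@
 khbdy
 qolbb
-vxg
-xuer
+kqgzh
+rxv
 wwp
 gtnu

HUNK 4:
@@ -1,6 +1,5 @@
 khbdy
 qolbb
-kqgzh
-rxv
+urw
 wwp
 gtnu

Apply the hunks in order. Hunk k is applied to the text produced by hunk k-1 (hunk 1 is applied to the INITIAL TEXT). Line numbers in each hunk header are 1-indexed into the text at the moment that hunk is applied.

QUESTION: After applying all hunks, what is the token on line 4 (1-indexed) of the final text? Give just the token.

Answer: wwp

Derivation:
Hunk 1: at line 2 remove [urly,zqmo] add [ztvue,hvq] -> 6 lines: khbdy kdv ztvue hvq wwp gtnu
Hunk 2: at line 1 remove [kdv,ztvue,hvq] add [qolbb,vxg,xuer] -> 6 lines: khbdy qolbb vxg xuer wwp gtnu
Hunk 3: at line 1 remove [vxg,xuer] add [kqgzh,rxv] -> 6 lines: khbdy qolbb kqgzh rxv wwp gtnu
Hunk 4: at line 1 remove [kqgzh,rxv] add [urw] -> 5 lines: khbdy qolbb urw wwp gtnu
Final line 4: wwp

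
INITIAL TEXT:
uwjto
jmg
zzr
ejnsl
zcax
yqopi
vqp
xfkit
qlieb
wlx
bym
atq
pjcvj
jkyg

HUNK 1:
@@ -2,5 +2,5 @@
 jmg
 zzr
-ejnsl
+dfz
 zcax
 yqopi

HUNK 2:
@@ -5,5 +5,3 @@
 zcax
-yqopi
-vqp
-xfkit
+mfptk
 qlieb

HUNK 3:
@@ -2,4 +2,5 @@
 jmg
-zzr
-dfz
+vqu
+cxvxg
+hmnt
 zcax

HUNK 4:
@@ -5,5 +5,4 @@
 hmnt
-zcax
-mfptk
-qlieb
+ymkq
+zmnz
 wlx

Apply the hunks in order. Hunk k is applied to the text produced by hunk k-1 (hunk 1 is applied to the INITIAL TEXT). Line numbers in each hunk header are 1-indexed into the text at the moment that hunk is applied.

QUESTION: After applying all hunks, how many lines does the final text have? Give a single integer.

Hunk 1: at line 2 remove [ejnsl] add [dfz] -> 14 lines: uwjto jmg zzr dfz zcax yqopi vqp xfkit qlieb wlx bym atq pjcvj jkyg
Hunk 2: at line 5 remove [yqopi,vqp,xfkit] add [mfptk] -> 12 lines: uwjto jmg zzr dfz zcax mfptk qlieb wlx bym atq pjcvj jkyg
Hunk 3: at line 2 remove [zzr,dfz] add [vqu,cxvxg,hmnt] -> 13 lines: uwjto jmg vqu cxvxg hmnt zcax mfptk qlieb wlx bym atq pjcvj jkyg
Hunk 4: at line 5 remove [zcax,mfptk,qlieb] add [ymkq,zmnz] -> 12 lines: uwjto jmg vqu cxvxg hmnt ymkq zmnz wlx bym atq pjcvj jkyg
Final line count: 12

Answer: 12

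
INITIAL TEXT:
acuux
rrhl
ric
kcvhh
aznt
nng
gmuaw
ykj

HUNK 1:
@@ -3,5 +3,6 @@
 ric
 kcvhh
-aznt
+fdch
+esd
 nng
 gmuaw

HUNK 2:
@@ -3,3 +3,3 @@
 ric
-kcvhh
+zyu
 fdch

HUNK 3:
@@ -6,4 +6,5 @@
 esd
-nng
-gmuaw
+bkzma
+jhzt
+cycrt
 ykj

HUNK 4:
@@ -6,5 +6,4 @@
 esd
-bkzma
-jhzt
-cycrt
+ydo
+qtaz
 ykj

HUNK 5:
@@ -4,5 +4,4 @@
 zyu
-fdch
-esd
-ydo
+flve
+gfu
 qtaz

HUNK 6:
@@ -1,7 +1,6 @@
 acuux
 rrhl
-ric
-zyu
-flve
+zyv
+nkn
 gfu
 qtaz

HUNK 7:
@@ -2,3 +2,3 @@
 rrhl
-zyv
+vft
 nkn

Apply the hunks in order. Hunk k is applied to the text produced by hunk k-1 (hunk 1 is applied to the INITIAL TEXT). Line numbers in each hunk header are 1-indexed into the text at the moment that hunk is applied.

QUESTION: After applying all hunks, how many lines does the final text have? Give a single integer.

Hunk 1: at line 3 remove [aznt] add [fdch,esd] -> 9 lines: acuux rrhl ric kcvhh fdch esd nng gmuaw ykj
Hunk 2: at line 3 remove [kcvhh] add [zyu] -> 9 lines: acuux rrhl ric zyu fdch esd nng gmuaw ykj
Hunk 3: at line 6 remove [nng,gmuaw] add [bkzma,jhzt,cycrt] -> 10 lines: acuux rrhl ric zyu fdch esd bkzma jhzt cycrt ykj
Hunk 4: at line 6 remove [bkzma,jhzt,cycrt] add [ydo,qtaz] -> 9 lines: acuux rrhl ric zyu fdch esd ydo qtaz ykj
Hunk 5: at line 4 remove [fdch,esd,ydo] add [flve,gfu] -> 8 lines: acuux rrhl ric zyu flve gfu qtaz ykj
Hunk 6: at line 1 remove [ric,zyu,flve] add [zyv,nkn] -> 7 lines: acuux rrhl zyv nkn gfu qtaz ykj
Hunk 7: at line 2 remove [zyv] add [vft] -> 7 lines: acuux rrhl vft nkn gfu qtaz ykj
Final line count: 7

Answer: 7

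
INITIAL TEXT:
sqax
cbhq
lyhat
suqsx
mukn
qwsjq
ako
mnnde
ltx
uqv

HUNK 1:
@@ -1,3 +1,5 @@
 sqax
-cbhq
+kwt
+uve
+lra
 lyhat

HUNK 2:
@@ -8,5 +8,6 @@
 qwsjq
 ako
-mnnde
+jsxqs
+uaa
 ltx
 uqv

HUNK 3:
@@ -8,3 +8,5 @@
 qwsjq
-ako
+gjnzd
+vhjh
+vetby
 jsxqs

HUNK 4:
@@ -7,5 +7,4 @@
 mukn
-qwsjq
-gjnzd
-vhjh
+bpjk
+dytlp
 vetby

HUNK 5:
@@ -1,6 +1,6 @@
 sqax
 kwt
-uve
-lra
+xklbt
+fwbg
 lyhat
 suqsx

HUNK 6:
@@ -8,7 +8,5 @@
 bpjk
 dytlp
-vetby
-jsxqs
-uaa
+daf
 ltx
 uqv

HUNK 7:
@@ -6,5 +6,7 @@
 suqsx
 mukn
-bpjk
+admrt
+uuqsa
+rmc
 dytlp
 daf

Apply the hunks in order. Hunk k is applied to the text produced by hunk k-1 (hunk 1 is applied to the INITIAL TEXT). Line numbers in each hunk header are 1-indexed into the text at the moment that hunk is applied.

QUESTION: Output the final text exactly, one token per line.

Hunk 1: at line 1 remove [cbhq] add [kwt,uve,lra] -> 12 lines: sqax kwt uve lra lyhat suqsx mukn qwsjq ako mnnde ltx uqv
Hunk 2: at line 8 remove [mnnde] add [jsxqs,uaa] -> 13 lines: sqax kwt uve lra lyhat suqsx mukn qwsjq ako jsxqs uaa ltx uqv
Hunk 3: at line 8 remove [ako] add [gjnzd,vhjh,vetby] -> 15 lines: sqax kwt uve lra lyhat suqsx mukn qwsjq gjnzd vhjh vetby jsxqs uaa ltx uqv
Hunk 4: at line 7 remove [qwsjq,gjnzd,vhjh] add [bpjk,dytlp] -> 14 lines: sqax kwt uve lra lyhat suqsx mukn bpjk dytlp vetby jsxqs uaa ltx uqv
Hunk 5: at line 1 remove [uve,lra] add [xklbt,fwbg] -> 14 lines: sqax kwt xklbt fwbg lyhat suqsx mukn bpjk dytlp vetby jsxqs uaa ltx uqv
Hunk 6: at line 8 remove [vetby,jsxqs,uaa] add [daf] -> 12 lines: sqax kwt xklbt fwbg lyhat suqsx mukn bpjk dytlp daf ltx uqv
Hunk 7: at line 6 remove [bpjk] add [admrt,uuqsa,rmc] -> 14 lines: sqax kwt xklbt fwbg lyhat suqsx mukn admrt uuqsa rmc dytlp daf ltx uqv

Answer: sqax
kwt
xklbt
fwbg
lyhat
suqsx
mukn
admrt
uuqsa
rmc
dytlp
daf
ltx
uqv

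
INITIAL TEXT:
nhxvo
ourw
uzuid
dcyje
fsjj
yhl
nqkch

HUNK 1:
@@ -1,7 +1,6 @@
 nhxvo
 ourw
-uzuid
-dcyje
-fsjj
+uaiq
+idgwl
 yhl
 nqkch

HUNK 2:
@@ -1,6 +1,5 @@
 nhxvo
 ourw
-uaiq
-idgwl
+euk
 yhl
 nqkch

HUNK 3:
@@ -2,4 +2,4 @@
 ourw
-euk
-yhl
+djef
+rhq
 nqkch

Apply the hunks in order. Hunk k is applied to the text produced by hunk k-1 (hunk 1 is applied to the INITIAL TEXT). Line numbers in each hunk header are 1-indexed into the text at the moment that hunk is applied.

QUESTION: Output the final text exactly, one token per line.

Answer: nhxvo
ourw
djef
rhq
nqkch

Derivation:
Hunk 1: at line 1 remove [uzuid,dcyje,fsjj] add [uaiq,idgwl] -> 6 lines: nhxvo ourw uaiq idgwl yhl nqkch
Hunk 2: at line 1 remove [uaiq,idgwl] add [euk] -> 5 lines: nhxvo ourw euk yhl nqkch
Hunk 3: at line 2 remove [euk,yhl] add [djef,rhq] -> 5 lines: nhxvo ourw djef rhq nqkch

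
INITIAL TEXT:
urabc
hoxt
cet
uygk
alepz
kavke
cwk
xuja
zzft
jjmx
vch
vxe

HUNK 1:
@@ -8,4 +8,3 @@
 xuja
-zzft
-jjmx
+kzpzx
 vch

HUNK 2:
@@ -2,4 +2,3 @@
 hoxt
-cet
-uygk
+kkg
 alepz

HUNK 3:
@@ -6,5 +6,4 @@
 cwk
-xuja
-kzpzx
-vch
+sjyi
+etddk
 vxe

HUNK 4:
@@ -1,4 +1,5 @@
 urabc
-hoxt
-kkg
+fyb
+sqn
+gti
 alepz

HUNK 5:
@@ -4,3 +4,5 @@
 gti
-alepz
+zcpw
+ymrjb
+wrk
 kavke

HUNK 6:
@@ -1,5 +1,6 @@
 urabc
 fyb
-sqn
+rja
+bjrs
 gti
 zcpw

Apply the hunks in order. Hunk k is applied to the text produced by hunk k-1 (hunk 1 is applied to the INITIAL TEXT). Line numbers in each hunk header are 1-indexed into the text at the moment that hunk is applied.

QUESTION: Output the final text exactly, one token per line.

Hunk 1: at line 8 remove [zzft,jjmx] add [kzpzx] -> 11 lines: urabc hoxt cet uygk alepz kavke cwk xuja kzpzx vch vxe
Hunk 2: at line 2 remove [cet,uygk] add [kkg] -> 10 lines: urabc hoxt kkg alepz kavke cwk xuja kzpzx vch vxe
Hunk 3: at line 6 remove [xuja,kzpzx,vch] add [sjyi,etddk] -> 9 lines: urabc hoxt kkg alepz kavke cwk sjyi etddk vxe
Hunk 4: at line 1 remove [hoxt,kkg] add [fyb,sqn,gti] -> 10 lines: urabc fyb sqn gti alepz kavke cwk sjyi etddk vxe
Hunk 5: at line 4 remove [alepz] add [zcpw,ymrjb,wrk] -> 12 lines: urabc fyb sqn gti zcpw ymrjb wrk kavke cwk sjyi etddk vxe
Hunk 6: at line 1 remove [sqn] add [rja,bjrs] -> 13 lines: urabc fyb rja bjrs gti zcpw ymrjb wrk kavke cwk sjyi etddk vxe

Answer: urabc
fyb
rja
bjrs
gti
zcpw
ymrjb
wrk
kavke
cwk
sjyi
etddk
vxe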